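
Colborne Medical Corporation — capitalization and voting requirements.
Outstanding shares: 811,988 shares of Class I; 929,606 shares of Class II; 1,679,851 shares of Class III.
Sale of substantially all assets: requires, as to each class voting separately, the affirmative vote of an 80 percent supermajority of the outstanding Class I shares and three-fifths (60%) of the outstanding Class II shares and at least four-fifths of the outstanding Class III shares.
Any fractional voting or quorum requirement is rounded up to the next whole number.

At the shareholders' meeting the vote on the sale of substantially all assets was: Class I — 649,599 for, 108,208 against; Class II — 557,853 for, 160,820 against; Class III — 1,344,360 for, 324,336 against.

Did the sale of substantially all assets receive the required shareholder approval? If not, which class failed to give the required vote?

Class I: 4/5 of 811988 = 649590.40, rounded up to 649591; 649,591 required, 649,599 in favor — approved.
Class II: 3/5 of 929606 = 557763.60, rounded up to 557764; 557,764 required, 557,853 in favor — approved.
Class III: 4/5 of 1679851 = 1343880.80, rounded up to 1343881; 1,343,881 required, 1,344,360 in favor — approved.

Approved — every class gave the required vote.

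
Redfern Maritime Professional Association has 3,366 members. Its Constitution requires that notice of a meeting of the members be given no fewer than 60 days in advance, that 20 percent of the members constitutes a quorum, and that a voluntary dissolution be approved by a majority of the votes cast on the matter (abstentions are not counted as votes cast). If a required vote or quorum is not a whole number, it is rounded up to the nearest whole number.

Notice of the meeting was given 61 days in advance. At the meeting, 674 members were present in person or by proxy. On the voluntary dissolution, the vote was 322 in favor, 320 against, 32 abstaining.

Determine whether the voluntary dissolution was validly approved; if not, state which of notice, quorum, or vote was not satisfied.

Notice: 61 days given; 60 required. Satisfied.
Quorum: 20% of 3,366 = 673.20, rounded up to 674; 674 present. Satisfied.
Vote: requires a majority of the votes cast (674 − 32 abstaining = 642); a majority of 642 is 322, so 322 needed; 322 in favor. Satisfied.

Valid — all requirements satisfied.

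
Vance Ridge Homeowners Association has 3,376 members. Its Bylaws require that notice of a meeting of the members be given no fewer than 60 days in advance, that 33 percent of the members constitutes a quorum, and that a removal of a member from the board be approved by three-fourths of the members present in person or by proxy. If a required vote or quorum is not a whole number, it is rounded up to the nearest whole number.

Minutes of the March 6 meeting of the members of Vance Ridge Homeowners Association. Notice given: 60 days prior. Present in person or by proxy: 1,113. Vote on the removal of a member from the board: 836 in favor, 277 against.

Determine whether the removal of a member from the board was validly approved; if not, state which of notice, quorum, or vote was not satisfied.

Invalid — quorum requirement not satisfied.

Notice: 60 days given; 60 required. Satisfied.
Quorum: 33% of 3,376 = 1,114.08, rounded up to 1,115; 1,113 present. Not satisfied.
Vote: requires three-fourths of those present (1,113); 3/4 of 1113 = 834.75, rounded up to 835, so 835 needed; 836 in favor. Satisfied.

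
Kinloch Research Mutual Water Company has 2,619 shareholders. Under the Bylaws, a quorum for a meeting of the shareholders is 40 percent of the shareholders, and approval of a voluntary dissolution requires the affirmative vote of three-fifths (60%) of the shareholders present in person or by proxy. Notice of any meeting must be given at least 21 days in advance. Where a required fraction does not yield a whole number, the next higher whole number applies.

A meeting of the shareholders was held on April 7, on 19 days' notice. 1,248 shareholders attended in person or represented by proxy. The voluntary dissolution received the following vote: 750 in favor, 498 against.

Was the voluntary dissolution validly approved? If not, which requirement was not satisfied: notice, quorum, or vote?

Notice: 19 days given; 21 required. Not satisfied.
Quorum: 40% of 2,619 = 1,047.60, rounded up to 1,048; 1,248 present. Satisfied.
Vote: requires three-fifths of those present (1,248); 3/5 of 1248 = 748.80, rounded up to 749, so 749 needed; 750 in favor. Satisfied.

Invalid — notice requirement not satisfied.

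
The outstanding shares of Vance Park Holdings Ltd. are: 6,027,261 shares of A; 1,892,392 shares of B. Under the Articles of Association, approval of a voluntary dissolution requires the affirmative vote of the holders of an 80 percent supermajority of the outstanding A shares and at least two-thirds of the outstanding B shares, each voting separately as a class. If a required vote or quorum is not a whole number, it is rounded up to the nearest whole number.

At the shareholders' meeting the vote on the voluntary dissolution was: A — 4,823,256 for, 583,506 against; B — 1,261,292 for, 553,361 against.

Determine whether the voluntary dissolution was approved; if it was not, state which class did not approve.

A: 4/5 of 6027261 = 4821808.80, rounded up to 4821809; 4,821,809 required, 4,823,256 in favor — approved.
B: 2/3 of 1892392 = 1261594.67, rounded up to 1261595; 1,261,595 required, 1,261,292 in favor — not approved.

Not approved — the B shares did not give the required vote.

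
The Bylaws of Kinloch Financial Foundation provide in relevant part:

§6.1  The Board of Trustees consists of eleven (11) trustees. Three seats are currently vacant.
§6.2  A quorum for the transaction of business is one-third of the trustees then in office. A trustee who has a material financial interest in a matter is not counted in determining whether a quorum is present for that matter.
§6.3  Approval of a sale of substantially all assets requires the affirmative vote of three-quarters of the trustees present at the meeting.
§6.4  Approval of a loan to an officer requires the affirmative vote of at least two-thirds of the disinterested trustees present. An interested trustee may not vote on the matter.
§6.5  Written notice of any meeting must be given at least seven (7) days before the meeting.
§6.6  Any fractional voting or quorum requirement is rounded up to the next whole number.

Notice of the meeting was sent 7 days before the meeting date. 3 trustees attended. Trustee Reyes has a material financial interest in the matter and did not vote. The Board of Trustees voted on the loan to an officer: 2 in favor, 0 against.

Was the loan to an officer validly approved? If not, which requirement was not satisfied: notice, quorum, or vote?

Notice: 7 days given; 7 required (7 ≥ 7). Satisfied.
Quorum: 3 present, but the 1 interested trustee does not count, leaving 2. Quorum is 3. Not satisfied.
Vote: the loan to an officer requires two-thirds of the disinterested trustees present (3 − 1 = 2). 2/3 of 2 = 1.33, rounded up to 2, so 2 affirmative votes are needed; 2 voted in favor. Satisfied. (Moot — without a quorum no business can be validly transacted.)

Invalid — quorum requirement not satisfied.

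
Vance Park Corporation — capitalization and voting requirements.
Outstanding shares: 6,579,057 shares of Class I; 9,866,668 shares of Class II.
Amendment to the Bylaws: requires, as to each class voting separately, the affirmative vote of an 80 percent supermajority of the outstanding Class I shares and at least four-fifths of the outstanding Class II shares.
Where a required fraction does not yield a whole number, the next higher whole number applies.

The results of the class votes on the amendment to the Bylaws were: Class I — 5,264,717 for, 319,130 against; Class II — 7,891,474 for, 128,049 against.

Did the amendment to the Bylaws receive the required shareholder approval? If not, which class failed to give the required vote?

Class I: 4/5 of 6579057 = 5263245.60, rounded up to 5263246; 5,263,246 required, 5,264,717 in favor — approved.
Class II: 4/5 of 9866668 = 7893334.40, rounded up to 7893335; 7,893,335 required, 7,891,474 in favor — not approved.

Not approved — the Class II shares did not give the required vote.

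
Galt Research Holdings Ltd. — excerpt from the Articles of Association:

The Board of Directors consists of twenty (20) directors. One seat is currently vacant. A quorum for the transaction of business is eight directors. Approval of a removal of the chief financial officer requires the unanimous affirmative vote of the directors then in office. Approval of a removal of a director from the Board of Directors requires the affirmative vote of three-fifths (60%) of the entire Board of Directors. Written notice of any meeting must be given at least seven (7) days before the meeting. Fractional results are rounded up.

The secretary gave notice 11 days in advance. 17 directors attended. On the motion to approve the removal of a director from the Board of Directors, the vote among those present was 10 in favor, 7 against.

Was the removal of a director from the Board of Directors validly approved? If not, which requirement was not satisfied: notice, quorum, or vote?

Invalid — vote requirement not satisfied.

Notice: 11 days given; 7 required (11 ≥ 7). Satisfied.
Quorum: 17 present; quorum is 8. Satisfied.
Vote: the removal of a director from the Board of Directors requires three-fifths of the entire Board of Directors (20). 3/5 of 20 = 12, so 12 affirmative votes are needed; 10 voted in favor. Not satisfied.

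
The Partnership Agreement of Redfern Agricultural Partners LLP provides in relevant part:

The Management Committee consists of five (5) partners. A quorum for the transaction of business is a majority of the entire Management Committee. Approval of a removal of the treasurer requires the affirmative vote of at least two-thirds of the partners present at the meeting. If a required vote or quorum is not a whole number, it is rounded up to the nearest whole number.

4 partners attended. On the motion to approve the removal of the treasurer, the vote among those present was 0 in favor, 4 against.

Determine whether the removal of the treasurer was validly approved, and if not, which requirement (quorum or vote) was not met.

Quorum: 4 present; quorum is 3. Satisfied.
Vote: the removal of the treasurer requires two-thirds of the partners present (4). 2/3 of 4 = 2.67, rounded up to 3, so 3 affirmative votes are needed; 0 voted in favor. Not satisfied.

Invalid — vote requirement not satisfied.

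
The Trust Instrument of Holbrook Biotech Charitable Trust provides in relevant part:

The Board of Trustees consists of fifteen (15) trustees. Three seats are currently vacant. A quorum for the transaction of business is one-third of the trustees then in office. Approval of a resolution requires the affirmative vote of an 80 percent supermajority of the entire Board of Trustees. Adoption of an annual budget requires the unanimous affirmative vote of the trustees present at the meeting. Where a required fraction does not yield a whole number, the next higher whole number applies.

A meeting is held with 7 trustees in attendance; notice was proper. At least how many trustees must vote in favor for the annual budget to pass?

7

The annual budget requires the unanimous vote of the trustees present (7).
Unanimous means all 7.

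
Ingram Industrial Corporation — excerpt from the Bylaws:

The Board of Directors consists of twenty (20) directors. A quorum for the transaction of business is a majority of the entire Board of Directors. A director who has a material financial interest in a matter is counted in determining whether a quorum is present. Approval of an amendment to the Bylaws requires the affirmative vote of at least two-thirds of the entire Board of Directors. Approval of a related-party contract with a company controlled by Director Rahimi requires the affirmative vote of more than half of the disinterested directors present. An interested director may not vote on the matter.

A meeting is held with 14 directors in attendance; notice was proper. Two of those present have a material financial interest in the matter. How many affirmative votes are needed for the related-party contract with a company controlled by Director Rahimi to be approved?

The related-party contract with a company controlled by Director Rahimi requires a majority of the disinterested directors present (14 − 2 = 12).
A majority of 12 is 7.

7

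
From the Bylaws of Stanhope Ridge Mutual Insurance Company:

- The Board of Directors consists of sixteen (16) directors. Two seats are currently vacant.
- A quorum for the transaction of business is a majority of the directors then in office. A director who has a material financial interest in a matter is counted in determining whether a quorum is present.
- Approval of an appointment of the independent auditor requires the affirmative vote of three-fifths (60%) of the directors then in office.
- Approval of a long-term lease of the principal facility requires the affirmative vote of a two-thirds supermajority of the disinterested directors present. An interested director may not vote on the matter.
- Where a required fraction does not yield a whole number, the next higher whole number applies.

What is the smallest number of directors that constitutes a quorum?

A majority of 14 is 8.

8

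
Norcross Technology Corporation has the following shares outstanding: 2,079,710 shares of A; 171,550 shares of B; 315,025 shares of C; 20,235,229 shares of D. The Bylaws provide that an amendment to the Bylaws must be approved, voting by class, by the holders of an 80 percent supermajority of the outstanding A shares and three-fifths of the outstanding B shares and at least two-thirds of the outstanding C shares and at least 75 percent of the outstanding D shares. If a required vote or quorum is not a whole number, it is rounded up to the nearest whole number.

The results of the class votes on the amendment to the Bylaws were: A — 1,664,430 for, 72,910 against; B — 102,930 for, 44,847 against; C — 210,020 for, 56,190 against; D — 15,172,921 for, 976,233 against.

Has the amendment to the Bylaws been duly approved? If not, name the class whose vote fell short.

A: 4/5 of 2079710 = 1663768; 1,663,768 required, 1,664,430 in favor — approved.
B: 3/5 of 171550 = 102930; 102,930 required, 102,930 in favor — approved.
C: 2/3 of 315025 = 210016.67, rounded up to 210017; 210,017 required, 210,020 in favor — approved.
D: 3/4 of 20235229 = 15176421.75, rounded up to 15176422; 15,176,422 required, 15,172,921 in favor — not approved.

Not approved — the D shares did not give the required vote.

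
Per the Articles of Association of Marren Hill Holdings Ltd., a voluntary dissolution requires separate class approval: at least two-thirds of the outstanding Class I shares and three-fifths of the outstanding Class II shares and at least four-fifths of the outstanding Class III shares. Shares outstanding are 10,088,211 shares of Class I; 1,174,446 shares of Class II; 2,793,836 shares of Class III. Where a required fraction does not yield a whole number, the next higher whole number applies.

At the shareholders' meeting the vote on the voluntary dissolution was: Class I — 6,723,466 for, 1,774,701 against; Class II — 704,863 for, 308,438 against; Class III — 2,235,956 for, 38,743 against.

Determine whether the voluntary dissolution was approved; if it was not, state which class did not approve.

Class I: 2/3 of 10088211 = 6725474; 6,725,474 required, 6,723,466 in favor — not approved.
Class II: 3/5 of 1174446 = 704667.60, rounded up to 704668; 704,668 required, 704,863 in favor — approved.
Class III: 4/5 of 2793836 = 2235068.80, rounded up to 2235069; 2,235,069 required, 2,235,956 in favor — approved.

Not approved — the Class I shares did not give the required vote.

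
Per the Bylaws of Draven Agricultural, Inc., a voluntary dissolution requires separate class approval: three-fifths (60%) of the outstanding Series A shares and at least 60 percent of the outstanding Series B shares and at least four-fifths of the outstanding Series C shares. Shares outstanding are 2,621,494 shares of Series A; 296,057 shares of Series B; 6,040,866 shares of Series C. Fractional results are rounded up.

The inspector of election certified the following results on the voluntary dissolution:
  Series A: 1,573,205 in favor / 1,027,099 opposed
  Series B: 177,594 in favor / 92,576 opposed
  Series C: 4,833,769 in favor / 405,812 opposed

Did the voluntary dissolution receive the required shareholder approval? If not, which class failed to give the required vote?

Not approved — the Series B shares did not give the required vote.

Series A: 3/5 of 2621494 = 1572896.40, rounded up to 1572897; 1,572,897 required, 1,573,205 in favor — approved.
Series B: 3/5 of 296057 = 177634.20, rounded up to 177635; 177,635 required, 177,594 in favor — not approved.
Series C: 4/5 of 6040866 = 4832692.80, rounded up to 4832693; 4,832,693 required, 4,833,769 in favor — approved.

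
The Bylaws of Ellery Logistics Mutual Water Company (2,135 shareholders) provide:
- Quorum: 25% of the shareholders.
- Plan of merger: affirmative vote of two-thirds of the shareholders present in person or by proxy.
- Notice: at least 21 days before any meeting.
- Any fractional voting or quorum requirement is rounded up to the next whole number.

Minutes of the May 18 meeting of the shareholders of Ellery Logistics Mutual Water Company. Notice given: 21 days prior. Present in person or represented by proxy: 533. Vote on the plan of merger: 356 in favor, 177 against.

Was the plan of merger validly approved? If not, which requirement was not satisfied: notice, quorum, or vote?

Invalid — quorum requirement not satisfied.

Notice: 21 days given; 21 required. Satisfied.
Quorum: 25% of 2,135 = 533.75, rounded up to 534; 533 present. Not satisfied.
Vote: requires two-thirds of those present (533); 2/3 of 533 = 355.33, rounded up to 356, so 356 needed; 356 in favor. Satisfied.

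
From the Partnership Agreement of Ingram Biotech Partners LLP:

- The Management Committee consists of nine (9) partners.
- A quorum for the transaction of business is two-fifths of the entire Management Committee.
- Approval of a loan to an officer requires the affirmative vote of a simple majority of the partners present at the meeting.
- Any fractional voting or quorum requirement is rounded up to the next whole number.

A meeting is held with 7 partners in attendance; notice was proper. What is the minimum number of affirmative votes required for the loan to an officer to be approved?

4

The loan to an officer requires a majority of the partners present (7).
A majority of 7 is 4.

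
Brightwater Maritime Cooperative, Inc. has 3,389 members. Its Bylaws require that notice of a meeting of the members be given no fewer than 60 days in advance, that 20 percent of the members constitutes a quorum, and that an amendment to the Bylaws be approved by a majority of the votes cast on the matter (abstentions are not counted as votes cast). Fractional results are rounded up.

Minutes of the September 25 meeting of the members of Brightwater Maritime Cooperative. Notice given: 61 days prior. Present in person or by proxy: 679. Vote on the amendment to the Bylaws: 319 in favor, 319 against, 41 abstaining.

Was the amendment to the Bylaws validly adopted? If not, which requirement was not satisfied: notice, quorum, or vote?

Notice: 61 days given; 60 required. Satisfied.
Quorum: 20% of 3,389 = 677.80, rounded up to 678; 679 present. Satisfied.
Vote: requires a majority of the votes cast (679 − 41 abstaining = 638); a majority of 638 is 320, so 320 needed; 319 in favor. Not satisfied.

Invalid — vote requirement not satisfied.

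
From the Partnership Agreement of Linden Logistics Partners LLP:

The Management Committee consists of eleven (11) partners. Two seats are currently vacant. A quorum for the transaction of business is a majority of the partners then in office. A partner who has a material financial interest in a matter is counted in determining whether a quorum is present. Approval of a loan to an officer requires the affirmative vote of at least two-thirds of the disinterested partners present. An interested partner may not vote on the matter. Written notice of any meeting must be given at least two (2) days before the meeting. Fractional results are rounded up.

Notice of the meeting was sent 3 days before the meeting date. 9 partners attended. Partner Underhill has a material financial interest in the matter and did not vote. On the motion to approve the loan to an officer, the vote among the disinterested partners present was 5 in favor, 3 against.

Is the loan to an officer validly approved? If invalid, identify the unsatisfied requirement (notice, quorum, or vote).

Invalid — vote requirement not satisfied.

Notice: 3 days given; 2 required (3 ≥ 2). Satisfied.
Quorum: 9 present (interested partners count toward quorum); quorum is 5. Satisfied.
Vote: the loan to an officer requires two-thirds of the disinterested partners present (9 − 1 = 8). 2/3 of 8 = 5.33, rounded up to 6, so 6 affirmative votes are needed; 5 voted in favor. Not satisfied.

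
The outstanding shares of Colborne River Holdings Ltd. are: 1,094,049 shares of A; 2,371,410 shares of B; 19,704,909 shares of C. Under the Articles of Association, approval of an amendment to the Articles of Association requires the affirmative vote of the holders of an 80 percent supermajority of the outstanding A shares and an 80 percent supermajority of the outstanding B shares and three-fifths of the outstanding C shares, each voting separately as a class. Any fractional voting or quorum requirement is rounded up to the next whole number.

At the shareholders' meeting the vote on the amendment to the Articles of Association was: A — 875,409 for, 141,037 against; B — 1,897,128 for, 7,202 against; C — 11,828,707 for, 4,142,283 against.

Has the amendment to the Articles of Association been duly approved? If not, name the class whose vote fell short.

Approved — every class gave the required vote.

A: 4/5 of 1094049 = 875239.20, rounded up to 875240; 875,240 required, 875,409 in favor — approved.
B: 4/5 of 2371410 = 1897128; 1,897,128 required, 1,897,128 in favor — approved.
C: 3/5 of 19704909 = 11822945.40, rounded up to 11822946; 11,822,946 required, 11,828,707 in favor — approved.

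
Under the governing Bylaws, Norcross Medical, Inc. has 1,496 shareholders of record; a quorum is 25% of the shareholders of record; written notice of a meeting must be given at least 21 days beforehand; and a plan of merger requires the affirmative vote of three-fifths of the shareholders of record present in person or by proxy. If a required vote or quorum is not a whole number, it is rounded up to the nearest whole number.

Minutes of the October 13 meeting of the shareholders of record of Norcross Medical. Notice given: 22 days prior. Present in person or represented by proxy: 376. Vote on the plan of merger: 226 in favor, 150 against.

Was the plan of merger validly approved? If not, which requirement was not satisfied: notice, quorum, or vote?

Valid — all requirements satisfied.

Notice: 22 days given; 21 required. Satisfied.
Quorum: 25% of 1,496 = 374; 376 present. Satisfied.
Vote: requires three-fifths of those present (376); 3/5 of 376 = 225.60, rounded up to 226, so 226 needed; 226 in favor. Satisfied.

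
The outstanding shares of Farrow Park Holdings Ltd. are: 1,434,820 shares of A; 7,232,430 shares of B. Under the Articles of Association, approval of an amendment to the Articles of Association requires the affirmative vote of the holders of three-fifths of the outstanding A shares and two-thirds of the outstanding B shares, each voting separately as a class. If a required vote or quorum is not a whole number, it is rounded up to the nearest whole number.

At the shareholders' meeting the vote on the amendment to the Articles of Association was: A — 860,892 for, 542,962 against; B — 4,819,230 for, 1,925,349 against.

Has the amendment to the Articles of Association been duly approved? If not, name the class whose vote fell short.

Not approved — the B shares did not give the required vote.

A: 3/5 of 1434820 = 860892; 860,892 required, 860,892 in favor — approved.
B: 2/3 of 7232430 = 4821620; 4,821,620 required, 4,819,230 in favor — not approved.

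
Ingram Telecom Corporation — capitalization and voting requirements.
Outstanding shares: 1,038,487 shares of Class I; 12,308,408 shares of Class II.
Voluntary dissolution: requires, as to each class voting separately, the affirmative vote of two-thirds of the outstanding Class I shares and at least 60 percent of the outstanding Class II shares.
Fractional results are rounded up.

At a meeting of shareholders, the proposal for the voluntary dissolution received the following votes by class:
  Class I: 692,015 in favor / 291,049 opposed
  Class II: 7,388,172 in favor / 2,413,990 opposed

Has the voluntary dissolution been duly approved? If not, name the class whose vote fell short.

Not approved — the Class I shares did not give the required vote.

Class I: 2/3 of 1038487 = 692324.67, rounded up to 692325; 692,325 required, 692,015 in favor — not approved.
Class II: 3/5 of 12308408 = 7385044.80, rounded up to 7385045; 7,385,045 required, 7,388,172 in favor — approved.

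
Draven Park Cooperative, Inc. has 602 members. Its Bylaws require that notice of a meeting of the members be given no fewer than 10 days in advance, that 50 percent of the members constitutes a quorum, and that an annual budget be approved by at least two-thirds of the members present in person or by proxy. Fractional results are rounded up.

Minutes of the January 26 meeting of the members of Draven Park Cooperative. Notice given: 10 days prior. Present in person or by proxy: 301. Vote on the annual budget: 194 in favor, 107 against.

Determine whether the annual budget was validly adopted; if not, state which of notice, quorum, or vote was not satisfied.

Notice: 10 days given; 10 required. Satisfied.
Quorum: 50% of 602 = 301; 301 present. Satisfied.
Vote: requires two-thirds of those present (301); 2/3 of 301 = 200.67, rounded up to 201, so 201 needed; 194 in favor. Not satisfied.

Invalid — vote requirement not satisfied.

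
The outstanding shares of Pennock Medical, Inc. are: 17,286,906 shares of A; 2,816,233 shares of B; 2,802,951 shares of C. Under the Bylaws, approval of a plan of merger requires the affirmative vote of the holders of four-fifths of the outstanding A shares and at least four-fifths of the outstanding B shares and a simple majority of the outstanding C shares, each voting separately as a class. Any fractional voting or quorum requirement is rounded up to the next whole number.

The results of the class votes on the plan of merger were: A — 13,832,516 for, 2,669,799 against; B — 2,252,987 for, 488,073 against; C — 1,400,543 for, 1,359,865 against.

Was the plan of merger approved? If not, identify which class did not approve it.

Not approved — the C shares did not give the required vote.

A: 4/5 of 17286906 = 13829524.80, rounded up to 13829525; 13,829,525 required, 13,832,516 in favor — approved.
B: 4/5 of 2816233 = 2252986.40, rounded up to 2252987; 2,252,987 required, 2,252,987 in favor — approved.
C: a majority of 2802951 is 1401476; 1,401,476 required, 1,400,543 in favor — not approved.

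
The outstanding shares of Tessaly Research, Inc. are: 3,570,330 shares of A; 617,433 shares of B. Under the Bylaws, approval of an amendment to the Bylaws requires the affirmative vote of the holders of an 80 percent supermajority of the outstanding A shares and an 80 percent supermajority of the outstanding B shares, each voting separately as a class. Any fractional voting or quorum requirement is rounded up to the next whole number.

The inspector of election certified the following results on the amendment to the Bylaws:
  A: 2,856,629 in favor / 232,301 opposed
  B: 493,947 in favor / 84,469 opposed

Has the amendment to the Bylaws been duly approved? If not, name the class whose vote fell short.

Approved — every class gave the required vote.

A: 4/5 of 3570330 = 2856264; 2,856,264 required, 2,856,629 in favor — approved.
B: 4/5 of 617433 = 493946.40, rounded up to 493947; 493,947 required, 493,947 in favor — approved.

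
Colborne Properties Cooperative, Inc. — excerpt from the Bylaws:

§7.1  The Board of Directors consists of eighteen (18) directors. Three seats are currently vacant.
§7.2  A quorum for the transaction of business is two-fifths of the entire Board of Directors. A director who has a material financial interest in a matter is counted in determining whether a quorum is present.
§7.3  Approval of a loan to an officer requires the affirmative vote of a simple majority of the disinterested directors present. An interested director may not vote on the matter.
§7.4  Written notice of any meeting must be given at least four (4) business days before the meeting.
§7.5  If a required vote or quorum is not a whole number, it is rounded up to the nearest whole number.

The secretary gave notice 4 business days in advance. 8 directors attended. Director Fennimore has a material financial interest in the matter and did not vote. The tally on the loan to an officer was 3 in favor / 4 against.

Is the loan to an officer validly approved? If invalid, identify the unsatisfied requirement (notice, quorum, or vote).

Invalid — vote requirement not satisfied.

Notice: 4 business days given; 4 required (4 ≥ 4). Satisfied.
Quorum: 8 present (interested directors count toward quorum); quorum is 8. Satisfied.
Vote: the loan to an officer requires a majority of the disinterested directors present (8 − 1 = 7). A majority of 7 is 4, so 4 affirmative votes are needed; 3 voted in favor. Not satisfied.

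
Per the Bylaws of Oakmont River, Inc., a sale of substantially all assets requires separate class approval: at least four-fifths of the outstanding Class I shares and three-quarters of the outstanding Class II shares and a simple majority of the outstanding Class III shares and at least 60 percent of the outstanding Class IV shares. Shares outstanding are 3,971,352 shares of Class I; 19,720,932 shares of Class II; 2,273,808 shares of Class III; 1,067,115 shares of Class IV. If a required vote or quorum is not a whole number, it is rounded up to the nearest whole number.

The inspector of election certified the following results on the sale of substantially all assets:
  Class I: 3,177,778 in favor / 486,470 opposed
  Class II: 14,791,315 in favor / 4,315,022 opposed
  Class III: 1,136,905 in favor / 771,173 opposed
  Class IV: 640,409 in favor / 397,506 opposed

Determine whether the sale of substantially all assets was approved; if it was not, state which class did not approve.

Approved — every class gave the required vote.

Class I: 4/5 of 3971352 = 3177081.60, rounded up to 3177082; 3,177,082 required, 3,177,778 in favor — approved.
Class II: 3/4 of 19720932 = 14790699; 14,790,699 required, 14,791,315 in favor — approved.
Class III: a majority of 2273808 is 1136905; 1,136,905 required, 1,136,905 in favor — approved.
Class IV: 3/5 of 1067115 = 640269; 640,269 required, 640,409 in favor — approved.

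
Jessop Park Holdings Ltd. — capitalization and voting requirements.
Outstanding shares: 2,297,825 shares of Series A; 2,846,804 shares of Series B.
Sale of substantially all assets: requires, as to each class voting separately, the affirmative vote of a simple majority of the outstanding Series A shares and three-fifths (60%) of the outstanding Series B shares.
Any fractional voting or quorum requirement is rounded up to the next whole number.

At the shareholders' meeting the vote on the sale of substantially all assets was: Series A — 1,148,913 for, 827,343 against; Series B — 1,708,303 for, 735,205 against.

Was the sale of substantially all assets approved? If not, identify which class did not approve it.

Series A: a majority of 2297825 is 1148913; 1,148,913 required, 1,148,913 in favor — approved.
Series B: 3/5 of 2846804 = 1708082.40, rounded up to 1708083; 1,708,083 required, 1,708,303 in favor — approved.

Approved — every class gave the required vote.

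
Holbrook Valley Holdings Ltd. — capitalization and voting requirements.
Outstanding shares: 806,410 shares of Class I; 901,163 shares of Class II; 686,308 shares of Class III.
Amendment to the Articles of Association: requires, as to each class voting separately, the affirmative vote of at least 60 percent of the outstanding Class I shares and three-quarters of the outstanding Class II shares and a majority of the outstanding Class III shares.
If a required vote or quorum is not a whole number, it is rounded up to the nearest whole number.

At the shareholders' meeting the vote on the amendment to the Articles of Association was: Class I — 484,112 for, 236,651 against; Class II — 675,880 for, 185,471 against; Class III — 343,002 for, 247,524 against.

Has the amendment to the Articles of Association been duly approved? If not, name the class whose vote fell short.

Class I: 3/5 of 806410 = 483846; 483,846 required, 484,112 in favor — approved.
Class II: 3/4 of 901163 = 675872.25, rounded up to 675873; 675,873 required, 675,880 in favor — approved.
Class III: a majority of 686308 is 343155; 343,155 required, 343,002 in favor — not approved.

Not approved — the Class III shares did not give the required vote.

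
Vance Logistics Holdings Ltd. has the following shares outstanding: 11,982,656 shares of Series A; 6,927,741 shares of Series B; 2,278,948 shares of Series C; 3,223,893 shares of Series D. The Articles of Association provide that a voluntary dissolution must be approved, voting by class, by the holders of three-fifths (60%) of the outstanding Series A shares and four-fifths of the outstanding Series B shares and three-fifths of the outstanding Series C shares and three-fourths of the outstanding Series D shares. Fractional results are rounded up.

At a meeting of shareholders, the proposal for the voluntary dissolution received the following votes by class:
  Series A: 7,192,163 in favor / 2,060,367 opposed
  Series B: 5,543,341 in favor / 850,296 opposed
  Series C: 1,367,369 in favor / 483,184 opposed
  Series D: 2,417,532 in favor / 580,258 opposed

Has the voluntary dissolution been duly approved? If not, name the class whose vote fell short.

Series A: 3/5 of 11982656 = 7189593.60, rounded up to 7189594; 7,189,594 required, 7,192,163 in favor — approved.
Series B: 4/5 of 6927741 = 5542192.80, rounded up to 5542193; 5,542,193 required, 5,543,341 in favor — approved.
Series C: 3/5 of 2278948 = 1367368.80, rounded up to 1367369; 1,367,369 required, 1,367,369 in favor — approved.
Series D: 3/4 of 3223893 = 2417919.75, rounded up to 2417920; 2,417,920 required, 2,417,532 in favor — not approved.

Not approved — the Series D shares did not give the required vote.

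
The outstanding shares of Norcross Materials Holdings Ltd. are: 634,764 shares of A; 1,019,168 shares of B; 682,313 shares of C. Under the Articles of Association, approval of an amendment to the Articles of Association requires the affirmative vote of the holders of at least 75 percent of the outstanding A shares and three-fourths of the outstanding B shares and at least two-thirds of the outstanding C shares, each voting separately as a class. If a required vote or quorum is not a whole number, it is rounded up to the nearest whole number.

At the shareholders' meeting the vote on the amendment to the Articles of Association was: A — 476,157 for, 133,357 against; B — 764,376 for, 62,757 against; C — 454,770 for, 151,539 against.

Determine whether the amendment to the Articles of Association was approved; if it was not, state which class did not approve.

A: 3/4 of 634764 = 476073; 476,073 required, 476,157 in favor — approved.
B: 3/4 of 1019168 = 764376; 764,376 required, 764,376 in favor — approved.
C: 2/3 of 682313 = 454875.33, rounded up to 454876; 454,876 required, 454,770 in favor — not approved.

Not approved — the C shares did not give the required vote.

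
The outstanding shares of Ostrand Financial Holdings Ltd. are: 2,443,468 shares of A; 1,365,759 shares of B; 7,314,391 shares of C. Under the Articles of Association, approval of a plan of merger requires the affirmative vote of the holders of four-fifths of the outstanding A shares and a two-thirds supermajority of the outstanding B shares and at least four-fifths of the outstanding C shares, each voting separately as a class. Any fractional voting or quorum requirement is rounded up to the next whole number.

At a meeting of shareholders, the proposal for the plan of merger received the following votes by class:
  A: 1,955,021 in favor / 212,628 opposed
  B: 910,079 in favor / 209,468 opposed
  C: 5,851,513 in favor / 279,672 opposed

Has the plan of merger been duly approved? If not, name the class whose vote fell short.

A: 4/5 of 2443468 = 1954774.40, rounded up to 1954775; 1,954,775 required, 1,955,021 in favor — approved.
B: 2/3 of 1365759 = 910506; 910,506 required, 910,079 in favor — not approved.
C: 4/5 of 7314391 = 5851512.80, rounded up to 5851513; 5,851,513 required, 5,851,513 in favor — approved.

Not approved — the B shares did not give the required vote.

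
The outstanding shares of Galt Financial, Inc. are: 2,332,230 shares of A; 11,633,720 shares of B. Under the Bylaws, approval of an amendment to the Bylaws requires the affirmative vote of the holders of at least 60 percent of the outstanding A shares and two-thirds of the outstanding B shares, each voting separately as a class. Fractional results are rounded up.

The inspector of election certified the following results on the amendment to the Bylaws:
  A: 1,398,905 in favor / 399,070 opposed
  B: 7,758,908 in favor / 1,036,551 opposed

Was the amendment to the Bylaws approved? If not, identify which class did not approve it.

Not approved — the A shares did not give the required vote.

A: 3/5 of 2332230 = 1399338; 1,399,338 required, 1,398,905 in favor — not approved.
B: 2/3 of 11633720 = 7755813.33, rounded up to 7755814; 7,755,814 required, 7,758,908 in favor — approved.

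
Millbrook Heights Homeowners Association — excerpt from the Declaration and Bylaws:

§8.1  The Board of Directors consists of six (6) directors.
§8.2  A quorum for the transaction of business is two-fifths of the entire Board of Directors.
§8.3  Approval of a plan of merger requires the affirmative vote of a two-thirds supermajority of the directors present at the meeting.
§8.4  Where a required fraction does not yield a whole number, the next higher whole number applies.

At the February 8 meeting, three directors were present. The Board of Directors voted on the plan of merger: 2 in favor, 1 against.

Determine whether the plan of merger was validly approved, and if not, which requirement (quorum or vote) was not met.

Valid — all requirements satisfied.

Quorum: 3 present; quorum is 3. Satisfied.
Vote: the plan of merger requires two-thirds of the directors present (3). 2/3 of 3 = 2, so 2 affirmative votes are needed; 2 voted in favor. Satisfied.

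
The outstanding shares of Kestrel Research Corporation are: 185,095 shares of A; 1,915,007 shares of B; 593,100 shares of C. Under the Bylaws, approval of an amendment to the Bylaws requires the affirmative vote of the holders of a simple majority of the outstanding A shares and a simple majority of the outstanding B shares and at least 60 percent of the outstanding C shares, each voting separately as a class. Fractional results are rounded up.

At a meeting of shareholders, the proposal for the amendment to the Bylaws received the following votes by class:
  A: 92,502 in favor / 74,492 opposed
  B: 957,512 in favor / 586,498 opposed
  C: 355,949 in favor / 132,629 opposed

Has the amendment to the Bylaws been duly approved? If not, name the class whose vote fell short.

Not approved — the A shares did not give the required vote.

A: a majority of 185095 is 92548; 92,548 required, 92,502 in favor — not approved.
B: a majority of 1915007 is 957504; 957,504 required, 957,512 in favor — approved.
C: 3/5 of 593100 = 355860; 355,860 required, 355,949 in favor — approved.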